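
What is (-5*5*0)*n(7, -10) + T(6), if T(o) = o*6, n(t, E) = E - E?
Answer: 36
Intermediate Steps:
n(t, E) = 0
T(o) = 6*o
(-5*5*0)*n(7, -10) + T(6) = (-5*5*0)*0 + 6*6 = -25*0*0 + 36 = 0*0 + 36 = 0 + 36 = 36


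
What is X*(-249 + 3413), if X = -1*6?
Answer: -18984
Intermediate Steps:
X = -6
X*(-249 + 3413) = -6*(-249 + 3413) = -6*3164 = -18984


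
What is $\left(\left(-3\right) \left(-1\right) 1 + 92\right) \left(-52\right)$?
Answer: $-4940$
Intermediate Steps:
$\left(\left(-3\right) \left(-1\right) 1 + 92\right) \left(-52\right) = \left(3 \cdot 1 + 92\right) \left(-52\right) = \left(3 + 92\right) \left(-52\right) = 95 \left(-52\right) = -4940$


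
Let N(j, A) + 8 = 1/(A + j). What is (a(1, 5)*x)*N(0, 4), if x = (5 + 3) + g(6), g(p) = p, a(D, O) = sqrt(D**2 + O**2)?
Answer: -217*sqrt(26)/2 ≈ -553.24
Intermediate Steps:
N(j, A) = -8 + 1/(A + j)
x = 14 (x = (5 + 3) + 6 = 8 + 6 = 14)
(a(1, 5)*x)*N(0, 4) = (sqrt(1**2 + 5**2)*14)*((1 - 8*4 - 8*0)/(4 + 0)) = (sqrt(1 + 25)*14)*((1 - 32 + 0)/4) = (sqrt(26)*14)*((1/4)*(-31)) = (14*sqrt(26))*(-31/4) = -217*sqrt(26)/2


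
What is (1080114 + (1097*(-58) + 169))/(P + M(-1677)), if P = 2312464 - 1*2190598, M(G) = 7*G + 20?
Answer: 1016657/110147 ≈ 9.2300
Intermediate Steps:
M(G) = 20 + 7*G
P = 121866 (P = 2312464 - 2190598 = 121866)
(1080114 + (1097*(-58) + 169))/(P + M(-1677)) = (1080114 + (1097*(-58) + 169))/(121866 + (20 + 7*(-1677))) = (1080114 + (-63626 + 169))/(121866 + (20 - 11739)) = (1080114 - 63457)/(121866 - 11719) = 1016657/110147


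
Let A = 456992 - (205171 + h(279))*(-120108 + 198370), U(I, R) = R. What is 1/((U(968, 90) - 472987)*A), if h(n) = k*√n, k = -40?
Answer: 43396313/329510564425895924698450 + 469572*√31/6095945441879074606921325 ≈ 1.3213e-16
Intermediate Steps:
h(n) = -40*√n
A = -16056635810 + 9391440*√31 (A = 456992 - (205171 - 120*√31)*(-120108 + 198370) = 456992 - (205171 - 120*√31)*78262 = 456992 - (16057092802 - 9391440*√31) = 456992 + (-16057092802 + 9391440*√31) = -16056635810 + 9391440*√31 ≈ -1.6004e+10)
1/((U(968, 90) - 472987)*A) = 1/((90 - 472987)*(-16056635810 + 9391440*√31)) = 1/((-472897)*(-16056635810 + 9391440*√31)) = -1/(472897*(-16056635810 + 9391440*√31))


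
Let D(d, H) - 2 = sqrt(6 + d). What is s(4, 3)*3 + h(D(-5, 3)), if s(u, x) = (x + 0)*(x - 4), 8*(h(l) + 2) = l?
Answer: -85/8 ≈ -10.625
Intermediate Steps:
D(d, H) = 2 + sqrt(6 + d)
h(l) = -2 + l/8
s(u, x) = x*(-4 + x)
s(4, 3)*3 + h(D(-5, 3)) = (3*(-4 + 3))*3 + (-2 + (2 + sqrt(6 - 5))/8) = (3*(-1))*3 + (-2 + (2 + sqrt(1))/8) = -3*3 + (-2 + (2 + 1)/8) = -9 + (-2 + (1/8)*3) = -9 + (-2 + 3/8) = -9 - 13/8 = -85/8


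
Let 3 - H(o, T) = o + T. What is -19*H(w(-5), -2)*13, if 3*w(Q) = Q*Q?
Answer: 2470/3 ≈ 823.33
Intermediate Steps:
w(Q) = Q**2/3 (w(Q) = (Q*Q)/3 = Q**2/3)
H(o, T) = 3 - T - o (H(o, T) = 3 - (o + T) = 3 - (T + o) = 3 + (-T - o) = 3 - T - o)
-19*H(w(-5), -2)*13 = -19*(3 - 1*(-2) - (-5)**2/3)*13 = -19*(3 + 2 - 25/3)*13 = -19*(-10/3)*13 = (190/3)*13 = 2470/3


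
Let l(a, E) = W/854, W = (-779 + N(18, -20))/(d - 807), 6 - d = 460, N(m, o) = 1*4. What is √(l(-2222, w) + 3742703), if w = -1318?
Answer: √4340415242054831758/1076894 ≈ 1934.6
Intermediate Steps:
N(m, o) = 4
d = -454 (d = 6 - 1*460 = 6 - 460 = -454)
W = 775/1261 (W = (-779 + 4)/(-454 - 807) = -775/(-1261) = -775*(-1/1261) = 775/1261 ≈ 0.61459)
l(a, E) = 775/1076894 (l(a, E) = (775/1261)/854 = (775/1261)*(1/854) = 775/1076894)
√(l(-2222, w) + 3742703) = √(775/1076894 + 3742703) = √(4030494405257/1076894) = √4340415242054831758/1076894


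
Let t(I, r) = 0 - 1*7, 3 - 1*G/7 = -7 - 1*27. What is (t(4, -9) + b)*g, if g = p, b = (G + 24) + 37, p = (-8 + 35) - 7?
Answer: 6260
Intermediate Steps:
G = 259 (G = 21 - 7*(-7 - 1*27) = 21 - 7*(-7 - 27) = 21 - 7*(-34) = 21 + 238 = 259)
t(I, r) = -7 (t(I, r) = 0 - 7 = -7)
p = 20 (p = 27 - 7 = 20)
b = 320 (b = (259 + 24) + 37 = 283 + 37 = 320)
g = 20
(t(4, -9) + b)*g = (-7 + 320)*20 = 313*20 = 6260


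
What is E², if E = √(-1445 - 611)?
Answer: -2056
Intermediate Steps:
E = 2*I*√514 (E = √(-2056) = 2*I*√514 ≈ 45.343*I)
E² = (2*I*√514)² = -2056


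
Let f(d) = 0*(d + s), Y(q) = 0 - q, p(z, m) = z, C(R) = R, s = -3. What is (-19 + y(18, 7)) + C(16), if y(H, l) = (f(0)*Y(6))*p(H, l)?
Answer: -3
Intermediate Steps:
Y(q) = -q
f(d) = 0 (f(d) = 0*(d - 3) = 0*(-3 + d) = 0)
y(H, l) = 0 (y(H, l) = (0*(-1*6))*H = (0*(-6))*H = 0*H = 0)
(-19 + y(18, 7)) + C(16) = (-19 + 0) + 16 = -19 + 16 = -3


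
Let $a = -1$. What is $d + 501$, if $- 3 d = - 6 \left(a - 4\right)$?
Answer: $491$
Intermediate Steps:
$d = -10$ ($d = - \frac{\left(-6\right) \left(-1 - 4\right)}{3} = - \frac{\left(-6\right) \left(-5\right)}{3} = \left(- \frac{1}{3}\right) 30 = -10$)
$d + 501 = -10 + 501 = 491$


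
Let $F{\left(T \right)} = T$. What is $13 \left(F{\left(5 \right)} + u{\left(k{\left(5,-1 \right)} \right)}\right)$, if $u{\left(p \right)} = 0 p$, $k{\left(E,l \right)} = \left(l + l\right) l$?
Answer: $65$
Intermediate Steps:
$k{\left(E,l \right)} = 2 l^{2}$ ($k{\left(E,l \right)} = 2 l l = 2 l^{2}$)
$u{\left(p \right)} = 0$
$13 \left(F{\left(5 \right)} + u{\left(k{\left(5,-1 \right)} \right)}\right) = 13 \left(5 + 0\right) = 13 \cdot 5 = 65$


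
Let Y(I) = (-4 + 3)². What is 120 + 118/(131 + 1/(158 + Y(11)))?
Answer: 1259181/10415 ≈ 120.90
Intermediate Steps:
Y(I) = 1 (Y(I) = (-1)² = 1)
120 + 118/(131 + 1/(158 + Y(11))) = 120 + 118/(131 + 1/(158 + 1)) = 120 + 118/(131 + 1/159) = 120 + 118/(20830/159) = 120 + (159/20830)*118 = 120 + 9381/10415 = 1259181/10415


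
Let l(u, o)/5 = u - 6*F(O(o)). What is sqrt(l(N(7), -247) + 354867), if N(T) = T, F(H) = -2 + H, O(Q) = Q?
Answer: 146*sqrt(17) ≈ 601.97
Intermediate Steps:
l(u, o) = 60 - 30*o + 5*u (l(u, o) = 5*(u - 6*(-2 + o)) = 5*(u + (12 - 6*o)) = 5*(12 + u - 6*o) = 60 - 30*o + 5*u)
sqrt(l(N(7), -247) + 354867) = sqrt((60 - 30*(-247) + 5*7) + 354867) = sqrt((60 + 7410 + 35) + 354867) = sqrt(7505 + 354867) = sqrt(362372) = 146*sqrt(17)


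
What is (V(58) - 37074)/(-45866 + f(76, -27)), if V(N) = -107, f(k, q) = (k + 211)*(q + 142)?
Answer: 37181/12861 ≈ 2.8910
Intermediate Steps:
f(k, q) = (142 + q)*(211 + k) (f(k, q) = (211 + k)*(142 + q) = (142 + q)*(211 + k))
(V(58) - 37074)/(-45866 + f(76, -27)) = (-107 - 37074)/(-45866 + (29962 + 142*76 + 211*(-27) + 76*(-27))) = -37181/(-45866 + (29962 + 10792 - 5697 - 2052)) = -37181/(-45866 + 33005) = -37181/(-12861) = -37181*(-1/12861) = 37181/12861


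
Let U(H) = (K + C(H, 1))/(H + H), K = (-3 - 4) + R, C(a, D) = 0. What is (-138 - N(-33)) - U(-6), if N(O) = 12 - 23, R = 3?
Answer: -382/3 ≈ -127.33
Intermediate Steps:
N(O) = -11
K = -4 (K = (-3 - 4) + 3 = -7 + 3 = -4)
U(H) = -2/H (U(H) = (-4 + 0)/(H + H) = -4*1/(2*H) = -2/H)
(-138 - N(-33)) - U(-6) = (-138 - 1*(-11)) - (-2)/(-6) = (-138 + 11) - (-2)*(-1)/6 = -127 - 1*⅓ = -127 - ⅓ = -382/3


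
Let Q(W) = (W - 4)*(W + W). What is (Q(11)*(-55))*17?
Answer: -143990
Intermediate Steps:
Q(W) = 2*W*(-4 + W) (Q(W) = (-4 + W)*(2*W) = 2*W*(-4 + W))
(Q(11)*(-55))*17 = ((2*11*(-4 + 11))*(-55))*17 = ((2*11*7)*(-55))*17 = (154*(-55))*17 = -8470*17 = -143990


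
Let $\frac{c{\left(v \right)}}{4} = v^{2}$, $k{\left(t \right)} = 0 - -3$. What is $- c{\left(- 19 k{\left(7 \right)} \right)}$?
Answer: $-12996$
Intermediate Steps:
$k{\left(t \right)} = 3$ ($k{\left(t \right)} = 0 + 3 = 3$)
$c{\left(v \right)} = 4 v^{2}$
$- c{\left(- 19 k{\left(7 \right)} \right)} = - 4 \left(\left(-19\right) 3\right)^{2} = - 4 \left(-57\right)^{2} = - 4 \cdot 3249 = \left(-1\right) 12996 = -12996$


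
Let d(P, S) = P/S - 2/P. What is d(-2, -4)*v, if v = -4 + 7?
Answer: 9/2 ≈ 4.5000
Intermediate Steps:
d(P, S) = -2/P + P/S
v = 3
d(-2, -4)*v = (-2/(-2) - 2/(-4))*3 = (-2*(-½) - 2*(-¼))*3 = (1 + ½)*3 = (3/2)*3 = 9/2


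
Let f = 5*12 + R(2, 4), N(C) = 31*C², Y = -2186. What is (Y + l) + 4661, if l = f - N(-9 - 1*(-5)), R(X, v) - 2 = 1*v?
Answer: 2045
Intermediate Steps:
R(X, v) = 2 + v (R(X, v) = 2 + 1*v = 2 + v)
f = 66 (f = 5*12 + (2 + 4) = 60 + 6 = 66)
l = -430 (l = 66 - 31*(-9 - 1*(-5))² = 66 - 31*(-9 + 5)² = 66 - 31*(-4)² = 66 - 31*16 = 66 - 1*496 = 66 - 496 = -430)
(Y + l) + 4661 = (-2186 - 430) + 4661 = -2616 + 4661 = 2045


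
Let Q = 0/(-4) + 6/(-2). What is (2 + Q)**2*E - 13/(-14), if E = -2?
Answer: -15/14 ≈ -1.0714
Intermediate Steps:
Q = -3 (Q = 0*(-1/4) + 6*(-1/2) = 0 - 3 = -3)
(2 + Q)**2*E - 13/(-14) = (2 - 3)**2*(-2) - 13/(-14) = (-1)**2*(-2) - 13*(-1/14) = 1*(-2) + 13/14 = -2 + 13/14 = -15/14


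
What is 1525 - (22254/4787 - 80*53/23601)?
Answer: 171786510401/112977987 ≈ 1520.5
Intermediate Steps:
1525 - (22254/4787 - 80*53/23601) = 1525 - (22254*(1/4787) - 4240*1/23601) = 1525 - (22254/4787 - 4240/23601) = 1525 - 1*504919774/112977987 = 1525 - 504919774/112977987 = 171786510401/112977987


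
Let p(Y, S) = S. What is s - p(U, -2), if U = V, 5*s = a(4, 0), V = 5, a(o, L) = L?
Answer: 2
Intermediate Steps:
s = 0 (s = (1/5)*0 = 0)
U = 5
s - p(U, -2) = 0 - 1*(-2) = 0 + 2 = 2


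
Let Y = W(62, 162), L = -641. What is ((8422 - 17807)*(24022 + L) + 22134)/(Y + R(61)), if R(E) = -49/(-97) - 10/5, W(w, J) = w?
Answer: -21282629447/5869 ≈ -3.6263e+6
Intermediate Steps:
R(E) = -145/97 (R(E) = -49*(-1/97) - 10*1/5 = 49/97 - 2 = -145/97)
Y = 62
((8422 - 17807)*(24022 + L) + 22134)/(Y + R(61)) = ((8422 - 17807)*(24022 - 641) + 22134)/(62 - 145/97) = (-9385*23381 + 22134)/(5869/97) = (-219430685 + 22134)*(97/5869) = -219408551*97/5869 = -21282629447/5869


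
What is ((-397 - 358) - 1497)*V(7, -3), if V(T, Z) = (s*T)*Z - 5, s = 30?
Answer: 1430020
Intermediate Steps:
V(T, Z) = -5 + 30*T*Z (V(T, Z) = (30*T)*Z - 5 = 30*T*Z - 5 = -5 + 30*T*Z)
((-397 - 358) - 1497)*V(7, -3) = ((-397 - 358) - 1497)*(-5 + 30*7*(-3)) = (-755 - 1497)*(-5 - 630) = -2252*(-635) = 1430020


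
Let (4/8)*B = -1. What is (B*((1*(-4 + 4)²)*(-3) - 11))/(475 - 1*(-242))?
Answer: 22/717 ≈ 0.030683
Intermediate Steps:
B = -2 (B = 2*(-1) = -2)
(B*((1*(-4 + 4)²)*(-3) - 11))/(475 - 1*(-242)) = (-2*((1*(-4 + 4)²)*(-3) - 11))/(475 - 1*(-242)) = (-2*((1*0²)*(-3) - 11))/(475 + 242) = -2*((1*0)*(-3) - 11)/717 = -2*(0*(-3) - 11)*(1/717) = -2*(0 - 11)*(1/717) = -2*(-11)*(1/717) = 22*(1/717) = 22/717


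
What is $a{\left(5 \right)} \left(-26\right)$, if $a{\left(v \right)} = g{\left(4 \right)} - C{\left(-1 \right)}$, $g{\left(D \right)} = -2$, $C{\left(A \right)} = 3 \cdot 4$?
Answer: $364$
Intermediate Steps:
$C{\left(A \right)} = 12$
$a{\left(v \right)} = -14$ ($a{\left(v \right)} = -2 - 12 = -14$)
$a{\left(5 \right)} \left(-26\right) = \left(-14\right) \left(-26\right) = 364$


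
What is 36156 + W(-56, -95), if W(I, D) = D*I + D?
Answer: 41381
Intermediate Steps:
W(I, D) = D + D*I
36156 + W(-56, -95) = 36156 - 95*(1 - 56) = 36156 - 95*(-55) = 36156 + 5225 = 41381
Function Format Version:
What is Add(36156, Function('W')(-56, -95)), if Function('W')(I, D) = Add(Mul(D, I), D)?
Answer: 41381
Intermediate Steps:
Function('W')(I, D) = Add(D, Mul(D, I))
Add(36156, Function('W')(-56, -95)) = Add(36156, Mul(-95, Add(1, -56))) = Add(36156, Mul(-95, -55)) = Add(36156, 5225) = 41381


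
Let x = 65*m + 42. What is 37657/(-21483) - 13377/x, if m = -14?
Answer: 1173695/85932 ≈ 13.658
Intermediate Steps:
x = -868 (x = 65*(-14) + 42 = -910 + 42 = -868)
37657/(-21483) - 13377/x = 37657/(-21483) - 13377/(-868) = 37657*(-1/21483) - 13377*(-1/868) = -37657/21483 + 1911/124 = 1173695/85932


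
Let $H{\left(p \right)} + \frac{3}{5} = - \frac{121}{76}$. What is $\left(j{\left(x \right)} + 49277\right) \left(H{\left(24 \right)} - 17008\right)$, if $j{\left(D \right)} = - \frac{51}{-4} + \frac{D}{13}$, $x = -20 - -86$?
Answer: $- \frac{1274542003151}{1520} \approx -8.3851 \cdot 10^{8}$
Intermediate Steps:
$H{\left(p \right)} = - \frac{833}{380}$ ($H{\left(p \right)} = - \frac{3}{5} - \frac{121}{76} = - \frac{833}{380}$)
$x = 66$ ($x = -20 + 86 = 66$)
$j{\left(D \right)} = \frac{51}{4} + \frac{D}{13}$ ($j{\left(D \right)} = \left(-51\right) \left(- \frac{1}{4}\right) + D \frac{1}{13} = \frac{51}{4} + \frac{D}{13}$)
$\left(j{\left(x \right)} + 49277\right) \left(H{\left(24 \right)} - 17008\right) = \left(\left(\frac{51}{4} + \frac{1}{13} \cdot 66\right) + 49277\right) \left(- \frac{833}{380} - 17008\right) = \left(\left(\frac{51}{4} + \frac{66}{13}\right) + 49277\right) \left(- \frac{6463873}{380}\right) = \left(\frac{927}{52} + 49277\right) \left(- \frac{6463873}{380}\right) = \frac{2563331}{52} \left(- \frac{6463873}{380}\right) = - \frac{1274542003151}{1520}$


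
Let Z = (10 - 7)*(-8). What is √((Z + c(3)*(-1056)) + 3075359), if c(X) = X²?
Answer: √3065831 ≈ 1751.0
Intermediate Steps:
Z = -24 (Z = 3*(-8) = -24)
√((Z + c(3)*(-1056)) + 3075359) = √((-24 + 3²*(-1056)) + 3075359) = √((-24 + 9*(-1056)) + 3075359) = √((-24 - 9504) + 3075359) = √(-9528 + 3075359) = √3065831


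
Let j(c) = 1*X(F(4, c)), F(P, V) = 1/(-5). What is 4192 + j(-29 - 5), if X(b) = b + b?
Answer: 20958/5 ≈ 4191.6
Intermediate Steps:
F(P, V) = -⅕
X(b) = 2*b
j(c) = -⅖ (j(c) = 1*(2*(-⅕)) = 1*(-⅖) = -⅖)
4192 + j(-29 - 5) = 4192 - ⅖ = 20958/5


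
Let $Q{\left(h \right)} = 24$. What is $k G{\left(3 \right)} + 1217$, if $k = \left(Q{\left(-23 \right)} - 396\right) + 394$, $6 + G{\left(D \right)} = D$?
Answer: $1151$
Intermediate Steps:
$G{\left(D \right)} = -6 + D$
$k = 22$ ($k = \left(24 - 396\right) + 394 = -372 + 394 = 22$)
$k G{\left(3 \right)} + 1217 = 22 \left(-6 + 3\right) + 1217 = 22 \left(-3\right) + 1217 = -66 + 1217 = 1151$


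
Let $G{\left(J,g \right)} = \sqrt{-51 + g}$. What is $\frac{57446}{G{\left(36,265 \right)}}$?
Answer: $\frac{28723 \sqrt{214}}{107} \approx 3926.9$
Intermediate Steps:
$\frac{57446}{G{\left(36,265 \right)}} = \frac{57446}{\sqrt{-51 + 265}} = \frac{57446}{\sqrt{214}} = 57446 \frac{\sqrt{214}}{214} = \frac{28723 \sqrt{214}}{107}$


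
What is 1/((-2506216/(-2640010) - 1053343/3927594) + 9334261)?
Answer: 5184443717970/48392954334623805607 ≈ 1.0713e-7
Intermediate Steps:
1/((-2506216/(-2640010) - 1053343/3927594) + 9334261) = 1/((-2506216*(-1/2640010) - 1053343*1/3927594) + 9334261) = 1/((1253108/1320005 - 1053343/3927594) + 9334261) = 1/(3531281435437/5184443717970 + 9334261) = 1/(48392954334623805607/5184443717970) = 5184443717970/48392954334623805607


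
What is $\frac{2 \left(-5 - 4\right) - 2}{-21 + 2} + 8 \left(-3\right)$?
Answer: $- \frac{436}{19} \approx -22.947$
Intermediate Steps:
$\frac{2 \left(-5 - 4\right) - 2}{-21 + 2} + 8 \left(-3\right) = \frac{2 \left(-5 + \left(-4 + 0\right)\right) - 2}{-19} - 24 = \left(2 \left(-5 - 4\right) - 2\right) \left(- \frac{1}{19}\right) - 24 = \left(2 \left(-9\right) - 2\right) \left(- \frac{1}{19}\right) - 24 = \left(-18 - 2\right) \left(- \frac{1}{19}\right) - 24 = \left(-20\right) \left(- \frac{1}{19}\right) - 24 = \frac{20}{19} - 24 = - \frac{436}{19}$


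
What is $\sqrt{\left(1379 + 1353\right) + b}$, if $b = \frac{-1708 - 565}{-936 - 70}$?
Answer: $\frac{\sqrt{2767168990}}{1006} \approx 52.29$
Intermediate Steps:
$b = \frac{2273}{1006}$ ($b = - \frac{2273}{-1006} = \left(-2273\right) \left(- \frac{1}{1006}\right) = \frac{2273}{1006} \approx 2.2594$)
$\sqrt{\left(1379 + 1353\right) + b} = \sqrt{\left(1379 + 1353\right) + \frac{2273}{1006}} = \sqrt{2732 + \frac{2273}{1006}} = \sqrt{\frac{2750665}{1006}} = \frac{\sqrt{2767168990}}{1006}$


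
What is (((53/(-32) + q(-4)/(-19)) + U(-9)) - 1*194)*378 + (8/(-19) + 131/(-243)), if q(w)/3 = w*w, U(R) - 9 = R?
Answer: -5534044793/73872 ≈ -74914.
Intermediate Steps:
U(R) = 9 + R
q(w) = 3*w² (q(w) = 3*(w*w) = 3*w²)
(((53/(-32) + q(-4)/(-19)) + U(-9)) - 1*194)*378 + (8/(-19) + 131/(-243)) = (((53/(-32) + (3*(-4)²)/(-19)) + (9 - 9)) - 1*194)*378 + (8/(-19) + 131/(-243)) = (((53*(-1/32) + (3*16)*(-1/19)) + 0) - 194)*378 + (8*(-1/19) + 131*(-1/243)) = (((-53/32 + 48*(-1/19)) + 0) - 194)*378 + (-8/19 - 131/243) = (((-53/32 - 48/19) + 0) - 194)*378 - 4433/4617 = ((-2543/608 + 0) - 194)*378 - 4433/4617 = (-2543/608 - 194)*378 - 4433/4617 = -120495/608*378 - 4433/4617 = -22773555/304 - 4433/4617 = -5534044793/73872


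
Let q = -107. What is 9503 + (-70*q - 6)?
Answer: 16987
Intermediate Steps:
9503 + (-70*q - 6) = 9503 + (-70*(-107) - 6) = 9503 + (7490 - 6) = 9503 + 7484 = 16987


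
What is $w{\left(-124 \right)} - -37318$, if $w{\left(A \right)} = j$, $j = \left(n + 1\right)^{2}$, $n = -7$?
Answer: $37354$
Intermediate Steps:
$j = 36$ ($j = \left(-7 + 1\right)^{2} = \left(-6\right)^{2} = 36$)
$w{\left(A \right)} = 36$
$w{\left(-124 \right)} - -37318 = 36 - -37318 = 36 + 37318 = 37354$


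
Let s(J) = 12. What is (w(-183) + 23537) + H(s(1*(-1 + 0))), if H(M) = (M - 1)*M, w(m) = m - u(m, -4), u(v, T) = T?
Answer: 23490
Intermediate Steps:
w(m) = 4 + m (w(m) = m - 1*(-4) = m + 4 = 4 + m)
H(M) = M*(-1 + M) (H(M) = (-1 + M)*M = M*(-1 + M))
(w(-183) + 23537) + H(s(1*(-1 + 0))) = ((4 - 183) + 23537) + 12*(-1 + 12) = (-179 + 23537) + 12*11 = 23358 + 132 = 23490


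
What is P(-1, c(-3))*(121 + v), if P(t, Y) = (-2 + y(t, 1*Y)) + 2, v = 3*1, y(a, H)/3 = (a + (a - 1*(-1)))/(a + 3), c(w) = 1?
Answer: -186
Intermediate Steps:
y(a, H) = 3*(1 + 2*a)/(3 + a) (y(a, H) = 3*((a + (a - 1*(-1)))/(a + 3)) = 3*((a + (a + 1))/(3 + a)) = 3*((a + (1 + a))/(3 + a)) = 3*((1 + 2*a)/(3 + a)) = 3*(1 + 2*a)/(3 + a))
v = 3
P(t, Y) = 3*(1 + 2*t)/(3 + t) (P(t, Y) = (-2 + 3*(1 + 2*t)/(3 + t)) + 2 = 3*(1 + 2*t)/(3 + t))
P(-1, c(-3))*(121 + v) = (3*(1 + 2*(-1))/(3 - 1))*(121 + 3) = (3*(1 - 2)/2)*124 = (3*(½)*(-1))*124 = -3/2*124 = -186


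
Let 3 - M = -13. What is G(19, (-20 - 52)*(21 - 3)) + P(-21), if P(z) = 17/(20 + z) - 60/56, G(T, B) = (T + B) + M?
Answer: -17907/14 ≈ -1279.1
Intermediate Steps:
M = 16 (M = 3 - 1*(-13) = 3 + 13 = 16)
G(T, B) = 16 + B + T (G(T, B) = (T + B) + 16 = (B + T) + 16 = 16 + B + T)
P(z) = -15/14 + 17/(20 + z) (P(z) = 17/(20 + z) - 60*1/56 = 17/(20 + z) - 15/14 = -15/14 + 17/(20 + z))
G(19, (-20 - 52)*(21 - 3)) + P(-21) = (16 + (-20 - 52)*(21 - 3) + 19) + (-62 - 15*(-21))/(14*(20 - 21)) = (16 - 72*18 + 19) + (1/14)*(-62 + 315)/(-1) = (16 - 1296 + 19) + (1/14)*(-1)*253 = -1261 - 253/14 = -17907/14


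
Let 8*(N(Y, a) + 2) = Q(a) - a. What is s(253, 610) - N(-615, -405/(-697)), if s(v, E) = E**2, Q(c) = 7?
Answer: 1037418139/2788 ≈ 3.7210e+5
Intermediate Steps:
N(Y, a) = -9/8 - a/8 (N(Y, a) = -2 + (7 - a)/8 = -2 + (7/8 - a/8) = -9/8 - a/8)
s(253, 610) - N(-615, -405/(-697)) = 610**2 - (-9/8 - (-405)/(8*(-697))) = 372100 - (-9/8 - (-405)*(-1)/(8*697)) = 372100 - (-9/8 - 1/8*405/697) = 372100 - (-9/8 - 405/5576) = 372100 - 1*(-3339/2788) = 372100 + 3339/2788 = 1037418139/2788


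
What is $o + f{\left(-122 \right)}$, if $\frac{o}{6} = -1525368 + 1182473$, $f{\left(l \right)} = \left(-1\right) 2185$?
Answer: $-2059555$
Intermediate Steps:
$f{\left(l \right)} = -2185$
$o = -2057370$ ($o = 6 \left(-1525368 + 1182473\right) = 6 \left(-342895\right) = -2057370$)
$o + f{\left(-122 \right)} = -2057370 - 2185 = -2059555$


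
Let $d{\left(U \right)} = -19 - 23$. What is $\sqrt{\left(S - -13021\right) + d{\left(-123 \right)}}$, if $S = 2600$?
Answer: $3 \sqrt{1731} \approx 124.82$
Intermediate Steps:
$d{\left(U \right)} = -42$
$\sqrt{\left(S - -13021\right) + d{\left(-123 \right)}} = \sqrt{\left(2600 - -13021\right) - 42} = \sqrt{\left(2600 + 13021\right) - 42} = \sqrt{15621 - 42} = \sqrt{15579} = 3 \sqrt{1731}$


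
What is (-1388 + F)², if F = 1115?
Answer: 74529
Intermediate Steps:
(-1388 + F)² = (-1388 + 1115)² = (-273)² = 74529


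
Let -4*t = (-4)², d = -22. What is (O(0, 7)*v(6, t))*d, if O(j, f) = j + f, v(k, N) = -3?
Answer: 462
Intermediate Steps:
t = -4 (t = -¼*(-4)² = -¼*16 = -4)
O(j, f) = f + j
(O(0, 7)*v(6, t))*d = ((7 + 0)*(-3))*(-22) = (7*(-3))*(-22) = -21*(-22) = 462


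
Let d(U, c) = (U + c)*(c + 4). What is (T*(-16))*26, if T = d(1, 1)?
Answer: -4160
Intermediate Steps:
d(U, c) = (4 + c)*(U + c) (d(U, c) = (U + c)*(4 + c) = (4 + c)*(U + c))
T = 10 (T = 1² + 4*1 + 4*1 + 1*1 = 1 + 4 + 4 + 1 = 10)
(T*(-16))*26 = (10*(-16))*26 = -160*26 = -4160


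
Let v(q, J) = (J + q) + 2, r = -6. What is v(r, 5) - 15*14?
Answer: -209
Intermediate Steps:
v(q, J) = 2 + J + q
v(r, 5) - 15*14 = (2 + 5 - 6) - 15*14 = 1 - 210 = -209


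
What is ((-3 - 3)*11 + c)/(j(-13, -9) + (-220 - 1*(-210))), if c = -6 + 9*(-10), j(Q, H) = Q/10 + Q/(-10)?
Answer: 81/5 ≈ 16.200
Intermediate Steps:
j(Q, H) = 0 (j(Q, H) = Q*(⅒) + Q*(-⅒) = Q/10 - Q/10 = 0)
c = -96 (c = -6 - 90 = -96)
((-3 - 3)*11 + c)/(j(-13, -9) + (-220 - 1*(-210))) = ((-3 - 3)*11 - 96)/(0 + (-220 - 1*(-210))) = (-6*11 - 96)/(0 + (-220 + 210)) = (-66 - 96)/(0 - 10) = -162/(-10) = -162*(-⅒) = 81/5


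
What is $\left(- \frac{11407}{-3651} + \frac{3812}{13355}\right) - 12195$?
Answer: $- \frac{594451027378}{48759105} \approx -12192.0$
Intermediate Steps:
$\left(- \frac{11407}{-3651} + \frac{3812}{13355}\right) - 12195 = \left(\left(-11407\right) \left(- \frac{1}{3651}\right) + 3812 \cdot \frac{1}{13355}\right) - 12195 = \left(\frac{11407}{3651} + \frac{3812}{13355}\right) - 12195 = \frac{166258097}{48759105} - 12195 = - \frac{594451027378}{48759105}$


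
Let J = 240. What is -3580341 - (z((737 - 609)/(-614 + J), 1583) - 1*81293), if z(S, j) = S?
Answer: -654321912/187 ≈ -3.4990e+6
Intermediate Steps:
-3580341 - (z((737 - 609)/(-614 + J), 1583) - 1*81293) = -3580341 - ((737 - 609)/(-614 + 240) - 1*81293) = -3580341 - (128/(-374) - 81293) = -3580341 - (128*(-1/374) - 81293) = -3580341 - (-64/187 - 81293) = -3580341 - 1*(-15201855/187) = -3580341 + 15201855/187 = -654321912/187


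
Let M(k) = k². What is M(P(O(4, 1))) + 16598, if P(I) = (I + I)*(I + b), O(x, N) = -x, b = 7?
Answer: 17174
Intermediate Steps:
P(I) = 2*I*(7 + I) (P(I) = (I + I)*(I + 7) = (2*I)*(7 + I) = 2*I*(7 + I))
M(P(O(4, 1))) + 16598 = (2*(-1*4)*(7 - 1*4))² + 16598 = (2*(-4)*(7 - 4))² + 16598 = (2*(-4)*3)² + 16598 = (-24)² + 16598 = 576 + 16598 = 17174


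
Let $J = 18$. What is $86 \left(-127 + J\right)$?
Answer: $-9374$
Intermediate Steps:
$86 \left(-127 + J\right) = 86 \left(-127 + 18\right) = 86 \left(-109\right) = -9374$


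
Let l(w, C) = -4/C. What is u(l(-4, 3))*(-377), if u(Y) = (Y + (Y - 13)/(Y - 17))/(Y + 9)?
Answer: 34307/1265 ≈ 27.120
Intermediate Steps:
u(Y) = (Y + (-13 + Y)/(-17 + Y))/(9 + Y)
u(l(-4, 3))*(-377) = ((13 - (-4/3)² + 16*(-4/3))/(153 - (-4/3)² + 8*(-4/3)))*(-377) = ((13 - 1*16/9 - 64/3)/(153 - 1*16/9 - 32/3))*(-377) = ((13 - 16/9 - 64/3)/(153 - 16/9 - 32/3))*(-377) = (-91/9/(1265/9))*(-377) = ((9/1265)*(-91/9))*(-377) = -91/1265*(-377) = 34307/1265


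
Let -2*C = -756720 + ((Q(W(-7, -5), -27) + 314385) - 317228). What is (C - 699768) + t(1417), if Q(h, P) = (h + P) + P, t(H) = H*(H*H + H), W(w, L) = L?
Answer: 2846866645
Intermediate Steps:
t(H) = H*(H + H²) (t(H) = H*(H² + H) = H*(H + H²))
Q(h, P) = h + 2*P (Q(h, P) = (P + h) + P = h + 2*P)
C = 379811 (C = -(-756720 + (((-5 + 2*(-27)) + 314385) - 317228))/2 = -(-756720 + (((-5 - 54) + 314385) - 317228))/2 = -(-756720 + ((-59 + 314385) - 317228))/2 = -(-756720 + (314326 - 317228))/2 = -(-756720 - 2902)/2 = -½*(-759622) = 379811)
(C - 699768) + t(1417) = (379811 - 699768) + 1417²*(1 + 1417) = -319957 + 2007889*1418 = -319957 + 2847186602 = 2846866645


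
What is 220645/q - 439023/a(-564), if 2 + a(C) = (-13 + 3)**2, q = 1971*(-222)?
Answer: -48030351284/10720269 ≈ -4480.3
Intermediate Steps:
q = -437562
a(C) = 98 (a(C) = -2 + (-13 + 3)**2 = -2 + (-10)**2 = -2 + 100 = 98)
220645/q - 439023/a(-564) = 220645/(-437562) - 439023/98 = 220645*(-1/437562) - 439023*1/98 = -220645/437562 - 439023/98 = -48030351284/10720269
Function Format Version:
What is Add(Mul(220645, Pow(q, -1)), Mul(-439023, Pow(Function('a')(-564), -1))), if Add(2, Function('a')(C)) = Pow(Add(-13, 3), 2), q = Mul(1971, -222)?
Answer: Rational(-48030351284, 10720269) ≈ -4480.3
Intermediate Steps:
q = -437562
Function('a')(C) = 98 (Function('a')(C) = Add(-2, Pow(Add(-13, 3), 2)) = Add(-2, Pow(-10, 2)) = Add(-2, 100) = 98)
Add(Mul(220645, Pow(q, -1)), Mul(-439023, Pow(Function('a')(-564), -1))) = Add(Mul(220645, Pow(-437562, -1)), Mul(-439023, Pow(98, -1))) = Add(Mul(220645, Rational(-1, 437562)), Mul(-439023, Rational(1, 98))) = Add(Rational(-220645, 437562), Rational(-439023, 98)) = Rational(-48030351284, 10720269)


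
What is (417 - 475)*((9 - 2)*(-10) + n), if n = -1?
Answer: 4118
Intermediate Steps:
(417 - 475)*((9 - 2)*(-10) + n) = (417 - 475)*((9 - 2)*(-10) - 1) = -58*(7*(-10) - 1) = -58*(-70 - 1) = -58*(-71) = 4118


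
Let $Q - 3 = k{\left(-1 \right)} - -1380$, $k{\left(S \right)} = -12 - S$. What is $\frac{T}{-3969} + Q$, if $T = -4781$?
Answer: $\frac{778607}{567} \approx 1373.2$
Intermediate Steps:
$Q = 1372$ ($Q = 3 - -1369 = 3 + \left(\left(-12 + 1\right) + 1380\right) = 3 + \left(-11 + 1380\right) = 3 + 1369 = 1372$)
$\frac{T}{-3969} + Q = - \frac{4781}{-3969} + 1372 = \left(-4781\right) \left(- \frac{1}{3969}\right) + 1372 = \frac{683}{567} + 1372 = \frac{778607}{567}$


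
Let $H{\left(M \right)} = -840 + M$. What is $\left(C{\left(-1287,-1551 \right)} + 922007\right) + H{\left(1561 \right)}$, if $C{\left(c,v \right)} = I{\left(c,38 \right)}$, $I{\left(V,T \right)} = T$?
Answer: $922766$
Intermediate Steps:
$C{\left(c,v \right)} = 38$
$\left(C{\left(-1287,-1551 \right)} + 922007\right) + H{\left(1561 \right)} = \left(38 + 922007\right) + \left(-840 + 1561\right) = 922045 + 721 = 922766$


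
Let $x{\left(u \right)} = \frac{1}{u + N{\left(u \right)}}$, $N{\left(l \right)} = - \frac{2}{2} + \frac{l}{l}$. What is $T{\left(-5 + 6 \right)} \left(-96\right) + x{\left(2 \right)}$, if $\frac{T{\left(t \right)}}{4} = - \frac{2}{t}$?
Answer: $\frac{1537}{2} \approx 768.5$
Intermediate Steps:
$N{\left(l \right)} = 0$ ($N{\left(l \right)} = \left(-2\right) \frac{1}{2} + 1 = -1 + 1 = 0$)
$T{\left(t \right)} = - \frac{8}{t}$ ($T{\left(t \right)} = 4 \left(- \frac{2}{t}\right) = - \frac{8}{t}$)
$x{\left(u \right)} = \frac{1}{u}$ ($x{\left(u \right)} = \frac{1}{u + 0} = \frac{1}{u}$)
$T{\left(-5 + 6 \right)} \left(-96\right) + x{\left(2 \right)} = - \frac{8}{-5 + 6} \left(-96\right) + \frac{1}{2} = - \frac{8}{1} \left(-96\right) + \frac{1}{2} = \left(-8\right) 1 \left(-96\right) + \frac{1}{2} = \left(-8\right) \left(-96\right) + \frac{1}{2} = 768 + \frac{1}{2} = \frac{1537}{2}$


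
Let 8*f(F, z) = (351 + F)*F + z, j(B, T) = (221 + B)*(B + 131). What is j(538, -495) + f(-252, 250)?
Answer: 2018735/4 ≈ 5.0468e+5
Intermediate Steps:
j(B, T) = (131 + B)*(221 + B) (j(B, T) = (221 + B)*(131 + B) = (131 + B)*(221 + B))
f(F, z) = z/8 + F*(351 + F)/8 (f(F, z) = ((351 + F)*F + z)/8 = (F*(351 + F) + z)/8 = (z + F*(351 + F))/8 = z/8 + F*(351 + F)/8)
j(538, -495) + f(-252, 250) = (28951 + 538**2 + 352*538) + ((1/8)*250 + (1/8)*(-252)**2 + (351/8)*(-252)) = (28951 + 289444 + 189376) + (125/4 + (1/8)*63504 - 22113/2) = 507771 + (125/4 + 7938 - 22113/2) = 507771 - 12349/4 = 2018735/4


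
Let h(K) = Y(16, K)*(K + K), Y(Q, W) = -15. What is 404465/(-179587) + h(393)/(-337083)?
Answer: -44740314955/20178574907 ≈ -2.2172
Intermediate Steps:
h(K) = -30*K (h(K) = -15*(K + K) = -30*K)
404465/(-179587) + h(393)/(-337083) = 404465/(-179587) - 30*393/(-337083) = 404465*(-1/179587) - 11790*(-1/337083) = -404465/179587 + 3930/112361 = -44740314955/20178574907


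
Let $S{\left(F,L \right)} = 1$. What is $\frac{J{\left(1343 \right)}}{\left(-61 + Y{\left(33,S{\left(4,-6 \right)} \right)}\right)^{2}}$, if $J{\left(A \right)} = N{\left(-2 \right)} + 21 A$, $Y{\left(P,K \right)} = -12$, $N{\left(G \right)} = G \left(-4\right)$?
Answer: $\frac{28211}{5329} \approx 5.2939$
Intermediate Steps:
$N{\left(G \right)} = - 4 G$
$J{\left(A \right)} = 8 + 21 A$ ($J{\left(A \right)} = \left(-4\right) \left(-2\right) + 21 A = 8 + 21 A$)
$\frac{J{\left(1343 \right)}}{\left(-61 + Y{\left(33,S{\left(4,-6 \right)} \right)}\right)^{2}} = \frac{8 + 21 \cdot 1343}{\left(-61 - 12\right)^{2}} = \frac{8 + 28203}{\left(-73\right)^{2}} = \frac{28211}{5329}$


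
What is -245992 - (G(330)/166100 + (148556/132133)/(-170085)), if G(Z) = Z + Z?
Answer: -834786174177106387/3393550037055 ≈ -2.4599e+5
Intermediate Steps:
G(Z) = 2*Z
-245992 - (G(330)/166100 + (148556/132133)/(-170085)) = -245992 - ((2*330)/166100 + (148556/132133)/(-170085)) = -245992 - (660*(1/166100) + (148556*(1/132133))*(-1/170085)) = -245992 - (3/755 + (148556/132133)*(-1/170085)) = -245992 - (3/755 - 148556/22473841305) = -245992 - 1*13461872827/3393550037055 = -245992 - 13461872827/3393550037055 = -834786174177106387/3393550037055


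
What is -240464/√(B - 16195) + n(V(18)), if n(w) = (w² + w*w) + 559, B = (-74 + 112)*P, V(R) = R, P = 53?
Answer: 1207 + 240464*I*√14181/14181 ≈ 1207.0 + 2019.3*I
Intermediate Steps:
B = 2014 (B = (-74 + 112)*53 = 38*53 = 2014)
n(w) = 559 + 2*w² (n(w) = (w² + w²) + 559 = 2*w² + 559 = 559 + 2*w²)
-240464/√(B - 16195) + n(V(18)) = -240464/√(2014 - 16195) + (559 + 2*18²) = -240464*(-I*√14181/14181) + (559 + 2*324) = -240464*(-I*√14181/14181) + (559 + 648) = -(-240464)*I*√14181/14181 + 1207 = 240464*I*√14181/14181 + 1207 = 1207 + 240464*I*√14181/14181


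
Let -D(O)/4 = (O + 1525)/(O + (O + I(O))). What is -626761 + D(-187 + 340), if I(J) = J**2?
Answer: -14863643827/23715 ≈ -6.2676e+5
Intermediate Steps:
D(O) = -4*(1525 + O)/(O**2 + 2*O) (D(O) = -4*(O + 1525)/(O + (O + O**2)) = -4*(1525 + O)/(O**2 + 2*O))
-626761 + D(-187 + 340) = -626761 + 4*(-1525 - (-187 + 340))/((-187 + 340)*(2 + (-187 + 340))) = -626761 + 4*(-1525 - 1*153)/(153*(2 + 153)) = -626761 + 4*(1/153)*(-1525 - 153)/155 = -626761 + 4*(1/153)*(1/155)*(-1678) = -626761 - 6712/23715 = -14863643827/23715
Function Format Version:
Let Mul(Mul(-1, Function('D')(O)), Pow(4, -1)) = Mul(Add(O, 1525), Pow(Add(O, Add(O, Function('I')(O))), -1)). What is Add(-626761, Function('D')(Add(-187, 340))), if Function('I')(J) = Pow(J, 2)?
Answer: Rational(-14863643827, 23715) ≈ -6.2676e+5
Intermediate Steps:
Function('D')(O) = Mul(-4, Pow(Add(Pow(O, 2), Mul(2, O)), -1), Add(1525, O)) (Function('D')(O) = Mul(-4, Mul(Add(O, 1525), Pow(Add(O, Add(O, Pow(O, 2))), -1))) = Mul(-4, Mul(Add(1525, O), Pow(Add(Pow(O, 2), Mul(2, O)), -1))) = Mul(-4, Mul(Pow(Add(Pow(O, 2), Mul(2, O)), -1), Add(1525, O))) = Mul(-4, Pow(Add(Pow(O, 2), Mul(2, O)), -1), Add(1525, O)))
Add(-626761, Function('D')(Add(-187, 340))) = Add(-626761, Mul(4, Pow(Add(-187, 340), -1), Pow(Add(2, Add(-187, 340)), -1), Add(-1525, Mul(-1, Add(-187, 340))))) = Add(-626761, Mul(4, Pow(153, -1), Pow(Add(2, 153), -1), Add(-1525, Mul(-1, 153)))) = Add(-626761, Mul(4, Rational(1, 153), Pow(155, -1), Add(-1525, -153))) = Add(-626761, Mul(4, Rational(1, 153), Rational(1, 155), -1678)) = Add(-626761, Rational(-6712, 23715)) = Rational(-14863643827, 23715)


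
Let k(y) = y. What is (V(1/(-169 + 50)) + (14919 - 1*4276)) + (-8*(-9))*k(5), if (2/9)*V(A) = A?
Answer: 2618705/238 ≈ 11003.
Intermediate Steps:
V(A) = 9*A/2
(V(1/(-169 + 50)) + (14919 - 1*4276)) + (-8*(-9))*k(5) = (9/(2*(-169 + 50)) + (14919 - 1*4276)) - 8*(-9)*5 = ((9/2)/(-119) + (14919 - 4276)) + 72*5 = ((9/2)*(-1/119) + 10643) + 360 = (-9/238 + 10643) + 360 = 2533025/238 + 360 = 2618705/238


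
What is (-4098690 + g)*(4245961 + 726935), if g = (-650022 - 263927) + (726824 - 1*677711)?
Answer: -24683098591296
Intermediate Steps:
g = -864836 (g = -913949 + (726824 - 677711) = -913949 + 49113 = -864836)
(-4098690 + g)*(4245961 + 726935) = (-4098690 - 864836)*(4245961 + 726935) = -4963526*4972896 = -24683098591296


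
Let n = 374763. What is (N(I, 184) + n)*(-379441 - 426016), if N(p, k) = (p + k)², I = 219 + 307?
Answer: -707886355391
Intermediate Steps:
I = 526
N(p, k) = (k + p)²
(N(I, 184) + n)*(-379441 - 426016) = ((184 + 526)² + 374763)*(-379441 - 426016) = (710² + 374763)*(-805457) = (504100 + 374763)*(-805457) = 878863*(-805457) = -707886355391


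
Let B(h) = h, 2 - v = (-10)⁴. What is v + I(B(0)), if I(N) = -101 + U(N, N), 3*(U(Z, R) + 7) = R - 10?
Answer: -30328/3 ≈ -10109.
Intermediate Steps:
v = -9998 (v = 2 - 1*(-10)⁴ = 2 - 1*10000 = 2 - 10000 = -9998)
U(Z, R) = -31/3 + R/3 (U(Z, R) = -7 + (R - 10)/3 = -7 + (-10 + R)/3 = -7 + (-10/3 + R/3) = -31/3 + R/3)
I(N) = -334/3 + N/3 (I(N) = -101 + (-31/3 + N/3) = -334/3 + N/3)
v + I(B(0)) = -9998 + (-334/3 + (⅓)*0) = -9998 + (-334/3 + 0) = -9998 - 334/3 = -30328/3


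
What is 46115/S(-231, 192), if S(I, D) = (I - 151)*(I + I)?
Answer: 46115/176484 ≈ 0.26130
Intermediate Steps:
S(I, D) = 2*I*(-151 + I) (S(I, D) = (-151 + I)*(2*I) = 2*I*(-151 + I))
46115/S(-231, 192) = 46115/((2*(-231)*(-151 - 231))) = 46115/((2*(-231)*(-382))) = 46115/176484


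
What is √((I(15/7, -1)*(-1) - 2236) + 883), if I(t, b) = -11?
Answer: I*√1342 ≈ 36.633*I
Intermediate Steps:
√((I(15/7, -1)*(-1) - 2236) + 883) = √((-11*(-1) - 2236) + 883) = √((11 - 2236) + 883) = √(-2225 + 883) = √(-1342) = I*√1342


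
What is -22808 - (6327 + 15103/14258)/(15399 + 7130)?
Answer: -7326441362925/321218482 ≈ -22808.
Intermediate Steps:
-22808 - (6327 + 15103/14258)/(15399 + 7130) = -22808 - (6327 + 15103*(1/14258))/22529 = -22808 - (6327 + 15103/14258)/22529 = -22808 - 90225469/(14258*22529) = -22808 - 1*90225469/321218482 = -22808 - 90225469/321218482 = -7326441362925/321218482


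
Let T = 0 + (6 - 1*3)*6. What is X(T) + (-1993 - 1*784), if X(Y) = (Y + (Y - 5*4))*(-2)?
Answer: -2809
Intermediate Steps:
T = 18 (T = 0 + (6 - 3)*6 = 0 + 3*6 = 0 + 18 = 18)
X(Y) = 40 - 4*Y (X(Y) = (Y + (Y - 20))*(-2) = (Y + (-20 + Y))*(-2) = (-20 + 2*Y)*(-2) = 40 - 4*Y)
X(T) + (-1993 - 1*784) = (40 - 4*18) + (-1993 - 1*784) = (40 - 72) + (-1993 - 784) = -32 - 2777 = -2809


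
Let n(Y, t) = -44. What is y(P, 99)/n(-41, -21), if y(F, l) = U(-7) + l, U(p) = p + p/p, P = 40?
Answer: -93/44 ≈ -2.1136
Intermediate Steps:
U(p) = 1 + p (U(p) = p + 1 = 1 + p)
y(F, l) = -6 + l (y(F, l) = (1 - 7) + l = -6 + l)
y(P, 99)/n(-41, -21) = (-6 + 99)/(-44) = 93*(-1/44) = -93/44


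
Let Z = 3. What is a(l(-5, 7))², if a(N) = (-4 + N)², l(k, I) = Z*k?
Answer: 130321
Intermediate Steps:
l(k, I) = 3*k
a(l(-5, 7))² = ((-4 + 3*(-5))²)² = ((-4 - 15)²)² = ((-19)²)² = 361² = 130321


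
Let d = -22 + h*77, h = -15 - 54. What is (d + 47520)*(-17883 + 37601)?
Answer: 831803830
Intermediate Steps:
h = -69
d = -5335 (d = -22 - 69*77 = -22 - 5313 = -5335)
(d + 47520)*(-17883 + 37601) = (-5335 + 47520)*(-17883 + 37601) = 42185*19718 = 831803830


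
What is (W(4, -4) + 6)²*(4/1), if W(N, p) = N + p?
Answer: 144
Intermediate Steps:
(W(4, -4) + 6)²*(4/1) = ((4 - 4) + 6)²*(4/1) = (0 + 6)²*(4*1) = 6²*4 = 36*4 = 144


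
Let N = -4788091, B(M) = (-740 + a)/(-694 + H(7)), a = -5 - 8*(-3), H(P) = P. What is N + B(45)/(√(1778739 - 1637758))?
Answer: -4788091 + 721*√140981/96853947 ≈ -4.7881e+6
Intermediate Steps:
a = 19 (a = -5 + 24 = 19)
B(M) = 721/687 (B(M) = (-740 + 19)/(-694 + 7) = -721/(-687) = -721*(-1/687) = 721/687)
N + B(45)/(√(1778739 - 1637758)) = -4788091 + 721/(687*(√(1778739 - 1637758))) = -4788091 + 721/(687*(√140981)) = -4788091 + 721*(√140981/140981)/687 = -4788091 + 721*√140981/96853947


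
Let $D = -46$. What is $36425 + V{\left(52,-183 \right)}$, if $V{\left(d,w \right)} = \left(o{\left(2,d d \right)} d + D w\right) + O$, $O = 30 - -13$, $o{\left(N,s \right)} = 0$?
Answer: $44886$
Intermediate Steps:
$O = 43$ ($O = 30 + 13 = 43$)
$V{\left(d,w \right)} = 43 - 46 w$ ($V{\left(d,w \right)} = \left(0 d - 46 w\right) + 43 = \left(0 - 46 w\right) + 43 = - 46 w + 43 = 43 - 46 w$)
$36425 + V{\left(52,-183 \right)} = 36425 + \left(43 - -8418\right) = 36425 + \left(43 + 8418\right) = 36425 + 8461 = 44886$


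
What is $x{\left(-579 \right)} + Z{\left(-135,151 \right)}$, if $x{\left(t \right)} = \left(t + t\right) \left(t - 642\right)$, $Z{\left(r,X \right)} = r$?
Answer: $1413783$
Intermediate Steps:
$x{\left(t \right)} = 2 t \left(-642 + t\right)$
$x{\left(-579 \right)} + Z{\left(-135,151 \right)} = 2 \left(-579\right) \left(-642 - 579\right) - 135 = 2 \left(-579\right) \left(-1221\right) - 135 = 1413918 - 135 = 1413783$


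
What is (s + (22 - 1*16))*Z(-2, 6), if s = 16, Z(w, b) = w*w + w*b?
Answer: -176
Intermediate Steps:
Z(w, b) = w**2 + b*w
(s + (22 - 1*16))*Z(-2, 6) = (16 + (22 - 1*16))*(-2*(6 - 2)) = (16 + (22 - 16))*(-2*4) = (16 + 6)*(-8) = 22*(-8) = -176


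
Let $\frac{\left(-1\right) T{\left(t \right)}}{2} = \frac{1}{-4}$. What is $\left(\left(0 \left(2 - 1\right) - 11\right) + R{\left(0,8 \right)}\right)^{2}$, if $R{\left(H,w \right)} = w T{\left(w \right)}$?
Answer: $49$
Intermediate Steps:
$T{\left(t \right)} = \frac{1}{2}$ ($T{\left(t \right)} = - \frac{2}{-4} = \left(-2\right) \left(- \frac{1}{4}\right) = \frac{1}{2}$)
$R{\left(H,w \right)} = \frac{w}{2}$ ($R{\left(H,w \right)} = w \frac{1}{2} = \frac{w}{2}$)
$\left(\left(0 \left(2 - 1\right) - 11\right) + R{\left(0,8 \right)}\right)^{2} = \left(\left(0 \left(2 - 1\right) - 11\right) + \frac{1}{2} \cdot 8\right)^{2} = \left(\left(0 \cdot 1 - 11\right) + 4\right)^{2} = \left(\left(0 - 11\right) + 4\right)^{2} = \left(-11 + 4\right)^{2} = \left(-7\right)^{2} = 49$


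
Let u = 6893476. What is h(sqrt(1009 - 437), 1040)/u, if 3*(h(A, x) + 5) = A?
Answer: -5/6893476 + sqrt(143)/10340214 ≈ 4.3116e-7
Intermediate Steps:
h(A, x) = -5 + A/3
h(sqrt(1009 - 437), 1040)/u = (-5 + sqrt(1009 - 437)/3)/6893476 = (-5 + sqrt(572)/3)*(1/6893476) = (-5 + (2*sqrt(143))/3)*(1/6893476) = (-5 + 2*sqrt(143)/3)*(1/6893476) = -5/6893476 + sqrt(143)/10340214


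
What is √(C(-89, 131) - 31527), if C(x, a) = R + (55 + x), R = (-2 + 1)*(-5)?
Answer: 14*I*√161 ≈ 177.64*I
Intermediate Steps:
R = 5 (R = -1*(-5) = 5)
C(x, a) = 60 + x (C(x, a) = 5 + (55 + x) = 60 + x)
√(C(-89, 131) - 31527) = √((60 - 89) - 31527) = √(-29 - 31527) = √(-31556) = 14*I*√161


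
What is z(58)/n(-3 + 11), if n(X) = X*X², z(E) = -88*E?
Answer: -319/32 ≈ -9.9688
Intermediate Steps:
n(X) = X³
z(58)/n(-3 + 11) = (-88*58)/((-3 + 11)³) = -5104/(8³) = -5104/512 = -5104*1/512 = -319/32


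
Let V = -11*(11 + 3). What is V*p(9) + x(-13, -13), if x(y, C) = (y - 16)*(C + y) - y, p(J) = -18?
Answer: 3539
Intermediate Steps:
V = -154 (V = -11*14 = -154)
x(y, C) = -y + (-16 + y)*(C + y) (x(y, C) = (-16 + y)*(C + y) - y = -y + (-16 + y)*(C + y))
V*p(9) + x(-13, -13) = -154*(-18) + ((-13)² - 17*(-13) - 16*(-13) - 13*(-13)) = 2772 + (169 + 221 + 208 + 169) = 2772 + 767 = 3539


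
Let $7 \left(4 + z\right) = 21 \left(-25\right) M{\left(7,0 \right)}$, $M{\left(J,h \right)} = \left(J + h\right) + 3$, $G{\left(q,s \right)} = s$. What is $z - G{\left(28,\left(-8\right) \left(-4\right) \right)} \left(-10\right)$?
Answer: $-434$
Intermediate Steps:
$M{\left(J,h \right)} = 3 + J + h$
$z = -754$ ($z = -4 + \frac{21 \left(-25\right) \left(3 + 7 + 0\right)}{7} = -4 + \frac{\left(-525\right) 10}{7} = -4 + \frac{1}{7} \left(-5250\right) = -4 - 750 = -754$)
$z - G{\left(28,\left(-8\right) \left(-4\right) \right)} \left(-10\right) = -754 - \left(-8\right) \left(-4\right) \left(-10\right) = -754 - 32 \left(-10\right) = -754 - -320 = -754 + 320 = -434$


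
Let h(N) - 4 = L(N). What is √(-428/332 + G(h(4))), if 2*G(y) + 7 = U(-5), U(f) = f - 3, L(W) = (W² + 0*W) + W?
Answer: I*√242194/166 ≈ 2.9647*I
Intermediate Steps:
L(W) = W + W² (L(W) = (W² + 0) + W = W² + W = W + W²)
h(N) = 4 + N*(1 + N)
U(f) = -3 + f
G(y) = -15/2 (G(y) = -7/2 + (-3 - 5)/2 = -7/2 + (½)*(-8) = -7/2 - 4 = -15/2)
√(-428/332 + G(h(4))) = √(-428/332 - 15/2) = √(-428*1/332 - 15/2) = √(-107/83 - 15/2) = √(-1459/166) = I*√242194/166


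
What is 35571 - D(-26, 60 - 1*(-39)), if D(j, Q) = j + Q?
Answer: 35498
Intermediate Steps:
D(j, Q) = Q + j
35571 - D(-26, 60 - 1*(-39)) = 35571 - ((60 - 1*(-39)) - 26) = 35571 - ((60 + 39) - 26) = 35571 - (99 - 26) = 35571 - 1*73 = 35571 - 73 = 35498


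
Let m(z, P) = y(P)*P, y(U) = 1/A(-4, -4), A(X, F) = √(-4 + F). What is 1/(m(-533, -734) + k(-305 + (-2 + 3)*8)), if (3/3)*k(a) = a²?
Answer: 176418/15561790051 - 367*I*√2/15561790051 ≈ 1.1337e-5 - 3.3352e-8*I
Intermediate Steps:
y(U) = -I*√2/4 (y(U) = 1/(√(-4 - 4)) = 1/(√(-8)) = 1/(2*I*√2) = -I*√2/4)
m(z, P) = -I*P*√2/4 (m(z, P) = (-I*√2/4)*P = -I*P*√2/4)
k(a) = a²
1/(m(-533, -734) + k(-305 + (-2 + 3)*8)) = 1/(-¼*I*(-734)*√2 + (-305 + (-2 + 3)*8)²) = 1/(367*I*√2/2 + (-305 + 1*8)²) = 1/(367*I*√2/2 + (-305 + 8)²) = 1/(367*I*√2/2 + (-297)²) = 1/(367*I*√2/2 + 88209) = 1/(88209 + 367*I*√2/2)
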